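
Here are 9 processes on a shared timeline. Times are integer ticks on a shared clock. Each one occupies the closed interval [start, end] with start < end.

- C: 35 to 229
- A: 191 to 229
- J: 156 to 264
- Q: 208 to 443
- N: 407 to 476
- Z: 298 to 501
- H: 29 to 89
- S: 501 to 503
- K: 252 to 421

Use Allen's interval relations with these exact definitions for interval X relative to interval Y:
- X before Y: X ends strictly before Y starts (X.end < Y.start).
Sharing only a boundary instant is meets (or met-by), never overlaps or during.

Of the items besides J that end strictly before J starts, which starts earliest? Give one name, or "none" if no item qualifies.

Target J = [156, 264].
A [191, 229] → during → excluded.
C [35, 229] → overlaps → excluded.
H [29, 89] → before → candidate.
K [252, 421] → overlapped-by → excluded.
N [407, 476] → after → excluded.
Q [208, 443] → overlapped-by → excluded.
S [501, 503] → after → excluded.
Z [298, 501] → after → excluded.
Among candidates, earliest start is 29 → H.

H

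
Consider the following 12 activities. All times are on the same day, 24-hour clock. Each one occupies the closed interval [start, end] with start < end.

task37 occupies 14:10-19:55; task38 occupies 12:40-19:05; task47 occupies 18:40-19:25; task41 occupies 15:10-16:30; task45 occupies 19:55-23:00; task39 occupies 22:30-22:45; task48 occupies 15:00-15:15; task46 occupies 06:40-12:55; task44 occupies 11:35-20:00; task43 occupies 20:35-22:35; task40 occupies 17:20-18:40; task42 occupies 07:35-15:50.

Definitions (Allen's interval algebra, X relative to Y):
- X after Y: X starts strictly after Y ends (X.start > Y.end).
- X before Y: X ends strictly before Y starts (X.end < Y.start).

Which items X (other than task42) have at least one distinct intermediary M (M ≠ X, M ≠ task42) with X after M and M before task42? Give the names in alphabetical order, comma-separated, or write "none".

none

Target task42 = [07:35, 15:50].
Intermediaries M with M before task42: none.
Union: none.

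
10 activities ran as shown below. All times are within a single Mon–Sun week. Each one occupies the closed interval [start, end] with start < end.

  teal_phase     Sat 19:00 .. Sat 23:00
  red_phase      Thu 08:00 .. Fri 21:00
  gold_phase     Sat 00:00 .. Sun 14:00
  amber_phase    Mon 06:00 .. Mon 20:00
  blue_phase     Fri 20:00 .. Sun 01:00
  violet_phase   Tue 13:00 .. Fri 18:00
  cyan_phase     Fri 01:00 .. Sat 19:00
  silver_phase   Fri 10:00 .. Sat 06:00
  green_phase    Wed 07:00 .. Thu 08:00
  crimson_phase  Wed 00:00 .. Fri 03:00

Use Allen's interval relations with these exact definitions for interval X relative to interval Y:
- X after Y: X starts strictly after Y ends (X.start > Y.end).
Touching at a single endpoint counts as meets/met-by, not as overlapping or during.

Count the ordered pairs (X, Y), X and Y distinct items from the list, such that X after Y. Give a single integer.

24

Checking all 90 ordered pairs for relation 'after'; matching pairs in alphabetical order:
(blue_phase, amber_phase): blue_phase after amber_phase ✓
(blue_phase, crimson_phase): blue_phase after crimson_phase ✓
(blue_phase, green_phase): blue_phase after green_phase ✓
(blue_phase, violet_phase): blue_phase after violet_phase ✓
(crimson_phase, amber_phase): crimson_phase after amber_phase ✓
(cyan_phase, amber_phase): cyan_phase after amber_phase ✓
(cyan_phase, green_phase): cyan_phase after green_phase ✓
(gold_phase, amber_phase): gold_phase after amber_phase ✓
(gold_phase, crimson_phase): gold_phase after crimson_phase ✓
(gold_phase, green_phase): gold_phase after green_phase ✓
(gold_phase, red_phase): gold_phase after red_phase ✓
(gold_phase, violet_phase): gold_phase after violet_phase ✓
(green_phase, amber_phase): green_phase after amber_phase ✓
(red_phase, amber_phase): red_phase after amber_phase ✓
(silver_phase, amber_phase): silver_phase after amber_phase ✓
(silver_phase, crimson_phase): silver_phase after crimson_phase ✓
(silver_phase, green_phase): silver_phase after green_phase ✓
(teal_phase, amber_phase): teal_phase after amber_phase ✓
(teal_phase, crimson_phase): teal_phase after crimson_phase ✓
(teal_phase, green_phase): teal_phase after green_phase ✓
(teal_phase, red_phase): teal_phase after red_phase ✓
(teal_phase, silver_phase): teal_phase after silver_phase ✓
(teal_phase, violet_phase): teal_phase after violet_phase ✓
(violet_phase, amber_phase): violet_phase after amber_phase ✓
Count: 24.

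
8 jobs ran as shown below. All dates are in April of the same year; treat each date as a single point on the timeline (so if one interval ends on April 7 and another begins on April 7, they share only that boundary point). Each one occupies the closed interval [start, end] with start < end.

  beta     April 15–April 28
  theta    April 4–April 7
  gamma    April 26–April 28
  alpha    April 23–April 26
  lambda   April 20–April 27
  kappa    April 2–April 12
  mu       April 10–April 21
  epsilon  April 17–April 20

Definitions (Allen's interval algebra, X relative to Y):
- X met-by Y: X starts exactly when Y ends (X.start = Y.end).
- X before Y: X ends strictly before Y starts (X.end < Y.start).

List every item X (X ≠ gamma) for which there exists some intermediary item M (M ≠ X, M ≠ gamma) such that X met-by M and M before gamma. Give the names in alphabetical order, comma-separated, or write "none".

lambda

Target gamma = [April 26, April 28].
Intermediaries M with M before gamma: epsilon, kappa, mu, theta.
Via epsilon — items with X met-by epsilon: lambda.
Via kappa — items with X met-by kappa: none.
Via mu — items with X met-by mu: none.
Via theta — items with X met-by theta: none.
Union: lambda.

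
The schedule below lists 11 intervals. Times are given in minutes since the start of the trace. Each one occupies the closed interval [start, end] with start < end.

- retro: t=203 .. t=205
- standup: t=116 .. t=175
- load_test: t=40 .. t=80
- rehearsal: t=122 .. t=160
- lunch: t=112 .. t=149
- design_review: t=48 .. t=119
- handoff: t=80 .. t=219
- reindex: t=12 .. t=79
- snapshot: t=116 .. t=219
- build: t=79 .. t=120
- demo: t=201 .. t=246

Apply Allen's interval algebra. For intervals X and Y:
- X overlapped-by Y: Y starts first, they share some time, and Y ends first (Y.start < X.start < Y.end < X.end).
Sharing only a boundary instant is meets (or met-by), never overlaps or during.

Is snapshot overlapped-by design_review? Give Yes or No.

Yes

snapshot = [t=116, t=219], design_review = [t=48, t=119].
Actual relation of snapshot to design_review: overlapped-by.
Asked whether 'overlapped-by' holds → Yes.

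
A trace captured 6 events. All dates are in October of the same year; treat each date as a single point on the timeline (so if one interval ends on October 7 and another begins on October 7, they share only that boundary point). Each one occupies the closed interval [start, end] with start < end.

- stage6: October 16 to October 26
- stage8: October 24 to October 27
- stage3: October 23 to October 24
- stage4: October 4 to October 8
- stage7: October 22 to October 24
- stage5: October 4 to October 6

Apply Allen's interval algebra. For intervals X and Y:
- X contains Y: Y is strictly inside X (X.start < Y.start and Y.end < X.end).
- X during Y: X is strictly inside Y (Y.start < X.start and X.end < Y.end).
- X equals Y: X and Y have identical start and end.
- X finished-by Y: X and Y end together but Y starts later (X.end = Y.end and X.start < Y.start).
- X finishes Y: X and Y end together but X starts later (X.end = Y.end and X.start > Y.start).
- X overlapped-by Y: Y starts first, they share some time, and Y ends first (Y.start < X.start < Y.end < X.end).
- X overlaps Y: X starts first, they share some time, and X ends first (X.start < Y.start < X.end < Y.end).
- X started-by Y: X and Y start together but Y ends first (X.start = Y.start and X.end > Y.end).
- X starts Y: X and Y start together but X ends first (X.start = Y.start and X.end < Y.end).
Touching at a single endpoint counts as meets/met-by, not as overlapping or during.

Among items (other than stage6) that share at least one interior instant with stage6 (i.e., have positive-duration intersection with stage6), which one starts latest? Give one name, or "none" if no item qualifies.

stage8

Target stage6 = [October 16, October 26].
stage3 [October 23, October 24] → during → candidate.
stage4 [October 4, October 8] → before → excluded.
stage5 [October 4, October 6] → before → excluded.
stage7 [October 22, October 24] → during → candidate.
stage8 [October 24, October 27] → overlapped-by → candidate.
Among candidates, latest start is October 24 → stage8.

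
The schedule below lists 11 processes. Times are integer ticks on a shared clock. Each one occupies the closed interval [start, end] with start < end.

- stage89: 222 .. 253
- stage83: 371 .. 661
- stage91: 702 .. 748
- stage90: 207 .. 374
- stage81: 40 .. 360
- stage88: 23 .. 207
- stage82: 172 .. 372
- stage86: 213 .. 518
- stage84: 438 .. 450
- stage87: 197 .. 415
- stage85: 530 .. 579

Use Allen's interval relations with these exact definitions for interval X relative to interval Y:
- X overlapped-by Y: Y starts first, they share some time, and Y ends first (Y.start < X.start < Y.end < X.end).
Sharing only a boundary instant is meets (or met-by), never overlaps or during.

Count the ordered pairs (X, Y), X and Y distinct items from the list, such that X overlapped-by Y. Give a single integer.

16

Checking all 110 ordered pairs for relation 'overlapped-by'; matching pairs in alphabetical order:
(stage81, stage88): stage81 overlapped-by stage88 ✓
(stage82, stage81): stage82 overlapped-by stage81 ✓
(stage82, stage88): stage82 overlapped-by stage88 ✓
(stage83, stage82): stage83 overlapped-by stage82 ✓
(stage83, stage86): stage83 overlapped-by stage86 ✓
(stage83, stage87): stage83 overlapped-by stage87 ✓
(stage83, stage90): stage83 overlapped-by stage90 ✓
(stage86, stage81): stage86 overlapped-by stage81 ✓
(stage86, stage82): stage86 overlapped-by stage82 ✓
(stage86, stage87): stage86 overlapped-by stage87 ✓
(stage86, stage90): stage86 overlapped-by stage90 ✓
(stage87, stage81): stage87 overlapped-by stage81 ✓
(stage87, stage82): stage87 overlapped-by stage82 ✓
(stage87, stage88): stage87 overlapped-by stage88 ✓
(stage90, stage81): stage90 overlapped-by stage81 ✓
(stage90, stage82): stage90 overlapped-by stage82 ✓
Count: 16.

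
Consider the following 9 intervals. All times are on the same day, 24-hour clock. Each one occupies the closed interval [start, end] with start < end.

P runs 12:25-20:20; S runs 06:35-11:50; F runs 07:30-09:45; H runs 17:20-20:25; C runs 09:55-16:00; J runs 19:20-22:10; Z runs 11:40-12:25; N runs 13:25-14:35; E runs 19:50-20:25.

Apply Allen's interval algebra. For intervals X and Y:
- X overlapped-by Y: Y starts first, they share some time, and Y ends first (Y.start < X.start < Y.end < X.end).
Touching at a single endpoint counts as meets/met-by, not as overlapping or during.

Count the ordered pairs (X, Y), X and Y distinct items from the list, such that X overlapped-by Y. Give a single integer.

7

Checking all 72 ordered pairs for relation 'overlapped-by'; matching pairs in alphabetical order:
(C, S): C overlapped-by S ✓
(E, P): E overlapped-by P ✓
(H, P): H overlapped-by P ✓
(J, H): J overlapped-by H ✓
(J, P): J overlapped-by P ✓
(P, C): P overlapped-by C ✓
(Z, S): Z overlapped-by S ✓
Count: 7.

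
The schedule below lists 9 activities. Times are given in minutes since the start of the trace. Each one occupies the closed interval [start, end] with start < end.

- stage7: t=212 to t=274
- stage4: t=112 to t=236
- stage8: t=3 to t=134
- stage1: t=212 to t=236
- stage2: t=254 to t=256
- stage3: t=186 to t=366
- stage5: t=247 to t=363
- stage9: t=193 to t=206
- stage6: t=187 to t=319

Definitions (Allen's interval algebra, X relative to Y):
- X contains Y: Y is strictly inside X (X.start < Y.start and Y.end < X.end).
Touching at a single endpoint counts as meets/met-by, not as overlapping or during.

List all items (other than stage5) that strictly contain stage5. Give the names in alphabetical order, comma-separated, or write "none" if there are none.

Target stage5 = [t=247, t=363].
stage1 [t=212, t=236] → before → no.
stage2 [t=254, t=256] → during → no.
stage3 [t=186, t=366] → contains → yes.
stage4 [t=112, t=236] → before → no.
stage6 [t=187, t=319] → overlaps → no.
stage7 [t=212, t=274] → overlaps → no.
stage8 [t=3, t=134] → before → no.
stage9 [t=193, t=206] → before → no.
Result: stage3.

stage3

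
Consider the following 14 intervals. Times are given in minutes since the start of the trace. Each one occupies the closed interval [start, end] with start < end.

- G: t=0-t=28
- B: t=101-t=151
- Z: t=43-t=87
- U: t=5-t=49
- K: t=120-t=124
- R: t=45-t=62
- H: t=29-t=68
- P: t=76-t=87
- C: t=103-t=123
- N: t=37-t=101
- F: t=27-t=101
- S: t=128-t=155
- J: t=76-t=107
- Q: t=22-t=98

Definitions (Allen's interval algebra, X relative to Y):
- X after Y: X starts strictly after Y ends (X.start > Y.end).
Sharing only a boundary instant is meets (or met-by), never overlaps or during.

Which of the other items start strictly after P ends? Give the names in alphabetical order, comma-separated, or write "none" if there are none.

B, C, K, S

Target P = [t=76, t=87].
B [t=101, t=151] → after → yes.
C [t=103, t=123] → after → yes.
F [t=27, t=101] → contains → no.
G [t=0, t=28] → before → no.
H [t=29, t=68] → before → no.
J [t=76, t=107] → started-by → no.
K [t=120, t=124] → after → yes.
N [t=37, t=101] → contains → no.
Q [t=22, t=98] → contains → no.
R [t=45, t=62] → before → no.
S [t=128, t=155] → after → yes.
U [t=5, t=49] → before → no.
Z [t=43, t=87] → finished-by → no.
Result: B, C, K, S.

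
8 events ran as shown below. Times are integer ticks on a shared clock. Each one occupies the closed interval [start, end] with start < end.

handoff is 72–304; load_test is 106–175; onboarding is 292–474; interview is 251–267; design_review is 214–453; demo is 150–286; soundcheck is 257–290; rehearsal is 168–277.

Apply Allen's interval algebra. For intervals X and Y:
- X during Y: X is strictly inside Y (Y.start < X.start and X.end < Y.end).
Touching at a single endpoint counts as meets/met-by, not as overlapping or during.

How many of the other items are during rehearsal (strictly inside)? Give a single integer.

1

Target rehearsal = [168, 277].
demo [150, 286] → contains → no.
design_review [214, 453] → overlapped-by → no.
handoff [72, 304] → contains → no.
interview [251, 267] → during → counts.
load_test [106, 175] → overlaps → no.
onboarding [292, 474] → after → no.
soundcheck [257, 290] → overlapped-by → no.
Total: 1.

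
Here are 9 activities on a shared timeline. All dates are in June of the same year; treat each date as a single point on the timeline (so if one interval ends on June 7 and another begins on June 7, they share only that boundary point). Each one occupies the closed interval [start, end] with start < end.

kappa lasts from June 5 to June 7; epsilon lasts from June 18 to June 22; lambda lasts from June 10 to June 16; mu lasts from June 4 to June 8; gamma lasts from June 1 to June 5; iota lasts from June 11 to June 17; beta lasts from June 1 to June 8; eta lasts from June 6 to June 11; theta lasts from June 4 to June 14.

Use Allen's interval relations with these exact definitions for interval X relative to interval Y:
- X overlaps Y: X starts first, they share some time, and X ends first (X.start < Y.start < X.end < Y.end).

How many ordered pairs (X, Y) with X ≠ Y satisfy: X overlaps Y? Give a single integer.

10

Checking all 72 ordered pairs for relation 'overlaps'; matching pairs in alphabetical order:
(beta, eta): beta overlaps eta ✓
(beta, theta): beta overlaps theta ✓
(eta, lambda): eta overlaps lambda ✓
(gamma, mu): gamma overlaps mu ✓
(gamma, theta): gamma overlaps theta ✓
(kappa, eta): kappa overlaps eta ✓
(lambda, iota): lambda overlaps iota ✓
(mu, eta): mu overlaps eta ✓
(theta, iota): theta overlaps iota ✓
(theta, lambda): theta overlaps lambda ✓
Count: 10.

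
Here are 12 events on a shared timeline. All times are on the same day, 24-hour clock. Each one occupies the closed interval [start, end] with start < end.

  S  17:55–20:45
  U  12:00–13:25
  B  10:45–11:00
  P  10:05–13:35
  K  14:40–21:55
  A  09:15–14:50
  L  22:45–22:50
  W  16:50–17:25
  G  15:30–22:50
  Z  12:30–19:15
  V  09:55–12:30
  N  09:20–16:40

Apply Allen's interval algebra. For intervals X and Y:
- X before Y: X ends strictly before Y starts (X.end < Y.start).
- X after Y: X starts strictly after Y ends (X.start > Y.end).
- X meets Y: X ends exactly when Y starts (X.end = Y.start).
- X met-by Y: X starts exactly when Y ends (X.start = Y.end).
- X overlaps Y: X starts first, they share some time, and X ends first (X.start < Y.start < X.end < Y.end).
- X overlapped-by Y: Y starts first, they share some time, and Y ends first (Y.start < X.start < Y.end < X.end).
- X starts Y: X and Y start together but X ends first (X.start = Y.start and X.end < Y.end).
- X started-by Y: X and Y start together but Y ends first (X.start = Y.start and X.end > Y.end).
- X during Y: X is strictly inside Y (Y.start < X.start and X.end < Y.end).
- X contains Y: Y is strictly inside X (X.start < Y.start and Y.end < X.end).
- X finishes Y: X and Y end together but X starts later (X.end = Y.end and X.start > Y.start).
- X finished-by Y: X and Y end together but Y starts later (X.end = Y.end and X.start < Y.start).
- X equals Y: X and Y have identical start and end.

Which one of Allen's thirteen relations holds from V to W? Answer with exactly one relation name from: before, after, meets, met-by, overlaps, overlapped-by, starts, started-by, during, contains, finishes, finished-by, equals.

V = [09:55, 12:30]; W = [16:50, 17:25].
Compare endpoints: V.start < W.start, V.start < W.end, V.end < W.start, V.end < W.end.
That pattern is 'before'.

before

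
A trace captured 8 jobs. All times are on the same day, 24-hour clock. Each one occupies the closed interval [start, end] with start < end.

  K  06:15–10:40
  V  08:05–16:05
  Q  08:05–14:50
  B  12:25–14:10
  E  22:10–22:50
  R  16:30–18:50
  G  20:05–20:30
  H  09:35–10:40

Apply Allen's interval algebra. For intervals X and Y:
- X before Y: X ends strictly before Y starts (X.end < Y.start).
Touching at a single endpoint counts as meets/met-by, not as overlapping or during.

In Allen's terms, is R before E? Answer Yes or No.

R = [16:30, 18:50], E = [22:10, 22:50].
Actual relation of R to E: before.
Asked whether 'before' holds → Yes.

Yes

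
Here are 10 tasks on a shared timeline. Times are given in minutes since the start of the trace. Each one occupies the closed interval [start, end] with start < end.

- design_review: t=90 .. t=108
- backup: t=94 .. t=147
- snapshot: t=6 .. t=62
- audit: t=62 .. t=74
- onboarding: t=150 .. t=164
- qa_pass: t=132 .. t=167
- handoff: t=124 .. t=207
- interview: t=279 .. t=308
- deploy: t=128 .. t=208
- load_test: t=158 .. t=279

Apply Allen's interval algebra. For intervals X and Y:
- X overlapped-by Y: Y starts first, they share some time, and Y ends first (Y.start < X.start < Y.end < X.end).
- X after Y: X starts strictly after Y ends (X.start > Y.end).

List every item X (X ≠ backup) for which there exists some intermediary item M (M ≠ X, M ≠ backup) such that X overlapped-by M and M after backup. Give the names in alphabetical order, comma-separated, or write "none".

load_test

Target backup = [t=94, t=147].
Intermediaries M with M after backup: interview, load_test, onboarding.
Via interview — items with X overlapped-by interview: none.
Via load_test — items with X overlapped-by load_test: none.
Via onboarding — items with X overlapped-by onboarding: load_test.
Union: load_test.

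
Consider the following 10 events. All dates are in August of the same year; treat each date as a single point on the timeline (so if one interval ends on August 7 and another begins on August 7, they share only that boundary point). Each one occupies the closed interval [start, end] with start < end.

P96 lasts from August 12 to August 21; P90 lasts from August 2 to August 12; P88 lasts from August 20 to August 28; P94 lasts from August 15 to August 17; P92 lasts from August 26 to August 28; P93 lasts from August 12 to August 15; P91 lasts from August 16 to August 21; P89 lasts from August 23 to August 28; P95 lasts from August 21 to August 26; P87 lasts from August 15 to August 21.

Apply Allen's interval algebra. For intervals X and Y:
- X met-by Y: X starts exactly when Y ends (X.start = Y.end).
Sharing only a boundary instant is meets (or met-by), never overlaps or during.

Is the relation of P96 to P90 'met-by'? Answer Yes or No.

P96 = [August 12, August 21], P90 = [August 2, August 12].
Actual relation of P96 to P90: met-by.
Asked whether 'met-by' holds → Yes.

Yes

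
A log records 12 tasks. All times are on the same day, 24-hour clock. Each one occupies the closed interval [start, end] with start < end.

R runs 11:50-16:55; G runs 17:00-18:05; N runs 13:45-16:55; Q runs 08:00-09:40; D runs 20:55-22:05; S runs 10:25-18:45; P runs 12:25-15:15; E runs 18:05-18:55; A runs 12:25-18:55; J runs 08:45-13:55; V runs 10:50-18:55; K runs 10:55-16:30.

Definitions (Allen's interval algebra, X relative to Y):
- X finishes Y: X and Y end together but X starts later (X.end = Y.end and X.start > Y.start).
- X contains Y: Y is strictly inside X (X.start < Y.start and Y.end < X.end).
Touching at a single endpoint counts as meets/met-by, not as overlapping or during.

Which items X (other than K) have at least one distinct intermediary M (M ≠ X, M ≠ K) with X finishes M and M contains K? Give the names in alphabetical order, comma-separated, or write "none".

Target K = [10:55, 16:30].
Intermediaries M with M contains K: S, V.
Via S — items with X finishes S: none.
Via V — items with X finishes V: A, E.
Union: A, E.

A, E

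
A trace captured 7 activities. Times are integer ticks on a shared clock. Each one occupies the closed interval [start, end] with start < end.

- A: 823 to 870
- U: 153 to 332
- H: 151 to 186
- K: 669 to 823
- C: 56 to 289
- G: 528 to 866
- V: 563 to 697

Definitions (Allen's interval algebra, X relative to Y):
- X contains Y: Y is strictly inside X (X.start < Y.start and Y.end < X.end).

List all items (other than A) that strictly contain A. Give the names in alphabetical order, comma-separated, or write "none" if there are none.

Target A = [823, 870].
C [56, 289] → before → no.
G [528, 866] → overlaps → no.
H [151, 186] → before → no.
K [669, 823] → meets → no.
U [153, 332] → before → no.
V [563, 697] → before → no.
Result: none.

none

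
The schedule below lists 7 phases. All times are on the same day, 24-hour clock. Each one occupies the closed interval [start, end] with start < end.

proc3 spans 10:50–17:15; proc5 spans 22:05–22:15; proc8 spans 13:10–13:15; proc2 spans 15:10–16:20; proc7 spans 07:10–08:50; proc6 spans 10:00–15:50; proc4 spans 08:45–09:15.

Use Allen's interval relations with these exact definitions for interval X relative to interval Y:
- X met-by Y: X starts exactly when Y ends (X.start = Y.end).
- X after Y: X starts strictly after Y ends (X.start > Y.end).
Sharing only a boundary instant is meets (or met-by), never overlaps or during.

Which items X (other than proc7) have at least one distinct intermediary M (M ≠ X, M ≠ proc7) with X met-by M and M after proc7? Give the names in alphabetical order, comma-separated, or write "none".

none

Target proc7 = [07:10, 08:50].
Intermediaries M with M after proc7: proc2, proc3, proc5, proc6, proc8.
Via proc2 — items with X met-by proc2: none.
Via proc3 — items with X met-by proc3: none.
Via proc5 — items with X met-by proc5: none.
Via proc6 — items with X met-by proc6: none.
Via proc8 — items with X met-by proc8: none.
Union: none.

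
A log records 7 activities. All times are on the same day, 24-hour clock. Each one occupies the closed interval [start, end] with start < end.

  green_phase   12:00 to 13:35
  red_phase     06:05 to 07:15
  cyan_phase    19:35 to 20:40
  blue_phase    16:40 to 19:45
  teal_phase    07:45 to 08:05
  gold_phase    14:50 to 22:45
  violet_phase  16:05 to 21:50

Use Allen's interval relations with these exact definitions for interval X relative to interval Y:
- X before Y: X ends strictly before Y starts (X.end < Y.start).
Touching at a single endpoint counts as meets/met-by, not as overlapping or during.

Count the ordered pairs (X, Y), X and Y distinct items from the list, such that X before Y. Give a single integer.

15

Checking all 42 ordered pairs for relation 'before'; matching pairs in alphabetical order:
(green_phase, blue_phase): green_phase before blue_phase ✓
(green_phase, cyan_phase): green_phase before cyan_phase ✓
(green_phase, gold_phase): green_phase before gold_phase ✓
(green_phase, violet_phase): green_phase before violet_phase ✓
(red_phase, blue_phase): red_phase before blue_phase ✓
(red_phase, cyan_phase): red_phase before cyan_phase ✓
(red_phase, gold_phase): red_phase before gold_phase ✓
(red_phase, green_phase): red_phase before green_phase ✓
(red_phase, teal_phase): red_phase before teal_phase ✓
(red_phase, violet_phase): red_phase before violet_phase ✓
(teal_phase, blue_phase): teal_phase before blue_phase ✓
(teal_phase, cyan_phase): teal_phase before cyan_phase ✓
(teal_phase, gold_phase): teal_phase before gold_phase ✓
(teal_phase, green_phase): teal_phase before green_phase ✓
(teal_phase, violet_phase): teal_phase before violet_phase ✓
Count: 15.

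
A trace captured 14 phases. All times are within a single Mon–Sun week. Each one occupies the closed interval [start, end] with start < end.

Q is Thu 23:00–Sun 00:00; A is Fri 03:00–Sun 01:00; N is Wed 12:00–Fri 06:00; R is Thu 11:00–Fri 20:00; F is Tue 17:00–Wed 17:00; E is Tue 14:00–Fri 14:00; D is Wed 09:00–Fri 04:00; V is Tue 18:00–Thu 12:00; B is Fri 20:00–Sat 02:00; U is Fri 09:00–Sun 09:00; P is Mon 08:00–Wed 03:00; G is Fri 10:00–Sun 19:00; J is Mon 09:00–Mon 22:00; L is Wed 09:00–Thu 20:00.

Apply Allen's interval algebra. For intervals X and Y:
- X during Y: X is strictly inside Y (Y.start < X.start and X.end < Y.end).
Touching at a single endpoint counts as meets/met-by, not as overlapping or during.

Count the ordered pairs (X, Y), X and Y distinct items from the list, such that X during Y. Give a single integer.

Checking all 182 ordered pairs for relation 'during'; matching pairs in alphabetical order:
(B, A): B during A ✓
(B, G): B during G ✓
(B, Q): B during Q ✓
(B, U): B during U ✓
(D, E): D during E ✓
(F, E): F during E ✓
(J, P): J during P ✓
(L, E): L during E ✓
(N, E): N during E ✓
(V, E): V during E ✓
Count: 10.

10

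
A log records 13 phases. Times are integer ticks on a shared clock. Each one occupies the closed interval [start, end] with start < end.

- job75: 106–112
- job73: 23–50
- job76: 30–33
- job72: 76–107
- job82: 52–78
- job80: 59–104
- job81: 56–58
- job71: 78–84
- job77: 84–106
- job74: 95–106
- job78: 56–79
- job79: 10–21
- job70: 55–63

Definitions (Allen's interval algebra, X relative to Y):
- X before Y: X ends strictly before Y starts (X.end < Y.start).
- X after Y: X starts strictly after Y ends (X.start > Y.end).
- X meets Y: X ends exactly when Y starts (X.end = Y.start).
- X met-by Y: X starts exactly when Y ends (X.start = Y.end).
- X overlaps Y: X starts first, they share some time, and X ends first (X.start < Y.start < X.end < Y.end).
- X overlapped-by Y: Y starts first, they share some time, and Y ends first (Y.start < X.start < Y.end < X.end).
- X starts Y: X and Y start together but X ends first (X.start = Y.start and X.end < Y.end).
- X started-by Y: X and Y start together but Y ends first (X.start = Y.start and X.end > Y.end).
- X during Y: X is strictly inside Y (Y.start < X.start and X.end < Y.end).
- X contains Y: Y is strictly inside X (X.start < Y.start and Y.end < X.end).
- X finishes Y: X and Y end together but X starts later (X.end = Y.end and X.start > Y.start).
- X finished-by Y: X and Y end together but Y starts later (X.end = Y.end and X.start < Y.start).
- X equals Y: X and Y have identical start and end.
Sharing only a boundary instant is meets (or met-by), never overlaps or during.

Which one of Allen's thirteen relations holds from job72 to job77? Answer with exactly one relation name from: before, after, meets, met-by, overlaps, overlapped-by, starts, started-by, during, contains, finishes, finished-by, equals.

contains

job72 = [76, 107]; job77 = [84, 106].
Compare endpoints: job72.start < job77.start, job72.start < job77.end, job72.end > job77.start, job72.end > job77.end.
That pattern is 'contains'.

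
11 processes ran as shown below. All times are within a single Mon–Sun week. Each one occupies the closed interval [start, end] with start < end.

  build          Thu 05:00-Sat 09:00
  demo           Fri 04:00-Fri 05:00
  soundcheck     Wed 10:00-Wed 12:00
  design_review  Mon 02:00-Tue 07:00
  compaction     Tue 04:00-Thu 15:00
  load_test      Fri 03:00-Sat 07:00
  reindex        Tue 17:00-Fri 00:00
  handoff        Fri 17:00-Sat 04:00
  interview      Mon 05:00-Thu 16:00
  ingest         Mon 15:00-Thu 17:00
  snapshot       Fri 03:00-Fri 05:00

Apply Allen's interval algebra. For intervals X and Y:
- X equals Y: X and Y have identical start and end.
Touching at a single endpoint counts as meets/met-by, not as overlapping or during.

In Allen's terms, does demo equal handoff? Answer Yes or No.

demo = [Fri 04:00, Fri 05:00], handoff = [Fri 17:00, Sat 04:00].
Actual relation of demo to handoff: before.
Asked whether 'equals' holds → No.

No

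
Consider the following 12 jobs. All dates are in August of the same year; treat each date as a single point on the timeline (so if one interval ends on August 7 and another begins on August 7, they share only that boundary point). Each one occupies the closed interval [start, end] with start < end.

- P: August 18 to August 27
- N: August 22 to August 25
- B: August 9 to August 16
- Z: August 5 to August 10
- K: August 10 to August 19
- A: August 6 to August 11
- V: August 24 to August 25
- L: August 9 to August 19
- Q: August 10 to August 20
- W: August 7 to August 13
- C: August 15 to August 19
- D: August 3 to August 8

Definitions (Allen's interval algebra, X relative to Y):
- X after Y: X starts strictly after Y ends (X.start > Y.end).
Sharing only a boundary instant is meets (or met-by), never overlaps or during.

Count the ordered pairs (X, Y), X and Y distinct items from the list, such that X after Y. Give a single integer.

Checking all 132 ordered pairs for relation 'after'; matching pairs in alphabetical order:
(B, D): B after D ✓
(C, A): C after A ✓
(C, D): C after D ✓
(C, W): C after W ✓
(C, Z): C after Z ✓
(K, D): K after D ✓
(L, D): L after D ✓
(N, A): N after A ✓
(N, B): N after B ✓
(N, C): N after C ✓
(N, D): N after D ✓
(N, K): N after K ✓
(N, L): N after L ✓
(N, Q): N after Q ✓
(N, W): N after W ✓
(N, Z): N after Z ✓
(P, A): P after A ✓
(P, B): P after B ✓
(P, D): P after D ✓
(P, W): P after W ✓
(P, Z): P after Z ✓
(Q, D): Q after D ✓
(V, A): V after A ✓
(V, B): V after B ✓
... plus 7 further pairs not listed.
Count: 31.

31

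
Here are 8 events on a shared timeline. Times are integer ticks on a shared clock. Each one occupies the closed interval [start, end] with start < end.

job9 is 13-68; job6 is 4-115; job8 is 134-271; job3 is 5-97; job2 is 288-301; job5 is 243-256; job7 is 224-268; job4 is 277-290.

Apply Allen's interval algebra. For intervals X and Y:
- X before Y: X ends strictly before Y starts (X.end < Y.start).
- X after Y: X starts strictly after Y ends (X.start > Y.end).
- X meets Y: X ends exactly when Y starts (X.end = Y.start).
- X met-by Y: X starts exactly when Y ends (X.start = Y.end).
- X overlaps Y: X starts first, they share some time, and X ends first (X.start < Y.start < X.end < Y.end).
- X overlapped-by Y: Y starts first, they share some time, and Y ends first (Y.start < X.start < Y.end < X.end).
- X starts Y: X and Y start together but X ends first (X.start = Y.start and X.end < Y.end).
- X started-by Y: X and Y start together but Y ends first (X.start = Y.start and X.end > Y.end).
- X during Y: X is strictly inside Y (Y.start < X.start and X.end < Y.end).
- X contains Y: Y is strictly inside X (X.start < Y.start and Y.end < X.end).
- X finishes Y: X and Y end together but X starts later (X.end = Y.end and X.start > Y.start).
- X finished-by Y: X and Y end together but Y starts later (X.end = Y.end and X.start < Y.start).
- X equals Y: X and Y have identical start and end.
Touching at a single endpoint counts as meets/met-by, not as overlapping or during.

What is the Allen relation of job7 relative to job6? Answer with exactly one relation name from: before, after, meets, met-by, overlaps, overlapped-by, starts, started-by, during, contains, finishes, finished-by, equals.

job7 = [224, 268]; job6 = [4, 115].
Compare endpoints: job7.start > job6.start, job7.start > job6.end, job7.end > job6.start, job7.end > job6.end.
That pattern is 'after'.

after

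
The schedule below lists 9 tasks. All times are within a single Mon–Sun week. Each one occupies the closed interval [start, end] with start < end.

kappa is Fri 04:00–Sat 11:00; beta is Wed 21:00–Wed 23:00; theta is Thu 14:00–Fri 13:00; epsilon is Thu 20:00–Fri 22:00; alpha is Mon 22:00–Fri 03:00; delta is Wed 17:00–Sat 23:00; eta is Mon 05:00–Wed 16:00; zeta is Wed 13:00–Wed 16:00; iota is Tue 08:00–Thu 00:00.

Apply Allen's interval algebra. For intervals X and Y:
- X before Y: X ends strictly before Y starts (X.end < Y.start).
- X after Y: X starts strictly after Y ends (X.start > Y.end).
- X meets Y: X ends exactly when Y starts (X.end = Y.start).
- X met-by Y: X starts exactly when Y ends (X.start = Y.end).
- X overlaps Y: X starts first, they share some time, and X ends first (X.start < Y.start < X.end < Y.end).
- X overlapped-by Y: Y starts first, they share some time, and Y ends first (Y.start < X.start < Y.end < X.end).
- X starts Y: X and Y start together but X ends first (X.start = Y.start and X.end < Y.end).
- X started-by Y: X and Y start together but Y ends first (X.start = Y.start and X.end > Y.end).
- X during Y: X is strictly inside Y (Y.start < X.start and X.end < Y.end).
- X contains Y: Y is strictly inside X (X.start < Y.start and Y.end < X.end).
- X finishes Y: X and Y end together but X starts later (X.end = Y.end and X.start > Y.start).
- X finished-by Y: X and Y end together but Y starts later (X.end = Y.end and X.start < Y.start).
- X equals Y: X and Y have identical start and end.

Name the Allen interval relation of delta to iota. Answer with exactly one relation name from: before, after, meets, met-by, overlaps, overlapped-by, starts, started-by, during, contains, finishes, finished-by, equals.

delta = [Wed 17:00, Sat 23:00]; iota = [Tue 08:00, Thu 00:00].
Compare endpoints: delta.start > iota.start, delta.start < iota.end, delta.end > iota.start, delta.end > iota.end.
That pattern is 'overlapped-by'.

overlapped-by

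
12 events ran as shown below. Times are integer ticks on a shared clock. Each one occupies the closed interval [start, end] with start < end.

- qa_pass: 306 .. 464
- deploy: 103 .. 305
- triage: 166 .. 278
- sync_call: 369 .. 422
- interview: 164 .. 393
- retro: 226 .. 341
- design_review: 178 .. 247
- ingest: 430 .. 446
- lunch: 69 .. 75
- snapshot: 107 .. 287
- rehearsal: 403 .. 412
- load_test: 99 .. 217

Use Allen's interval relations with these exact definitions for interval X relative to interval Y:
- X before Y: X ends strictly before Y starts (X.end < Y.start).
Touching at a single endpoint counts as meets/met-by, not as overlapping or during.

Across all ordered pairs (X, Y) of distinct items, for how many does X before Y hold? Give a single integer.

39

Checking all 132 ordered pairs for relation 'before'; matching pairs in alphabetical order:
(deploy, ingest): deploy before ingest ✓
(deploy, qa_pass): deploy before qa_pass ✓
(deploy, rehearsal): deploy before rehearsal ✓
(deploy, sync_call): deploy before sync_call ✓
(design_review, ingest): design_review before ingest ✓
(design_review, qa_pass): design_review before qa_pass ✓
(design_review, rehearsal): design_review before rehearsal ✓
(design_review, sync_call): design_review before sync_call ✓
(interview, ingest): interview before ingest ✓
(interview, rehearsal): interview before rehearsal ✓
(load_test, ingest): load_test before ingest ✓
(load_test, qa_pass): load_test before qa_pass ✓
(load_test, rehearsal): load_test before rehearsal ✓
(load_test, retro): load_test before retro ✓
(load_test, sync_call): load_test before sync_call ✓
(lunch, deploy): lunch before deploy ✓
(lunch, design_review): lunch before design_review ✓
(lunch, ingest): lunch before ingest ✓
(lunch, interview): lunch before interview ✓
(lunch, load_test): lunch before load_test ✓
(lunch, qa_pass): lunch before qa_pass ✓
(lunch, rehearsal): lunch before rehearsal ✓
(lunch, retro): lunch before retro ✓
(lunch, snapshot): lunch before snapshot ✓
... plus 15 further pairs not listed.
Count: 39.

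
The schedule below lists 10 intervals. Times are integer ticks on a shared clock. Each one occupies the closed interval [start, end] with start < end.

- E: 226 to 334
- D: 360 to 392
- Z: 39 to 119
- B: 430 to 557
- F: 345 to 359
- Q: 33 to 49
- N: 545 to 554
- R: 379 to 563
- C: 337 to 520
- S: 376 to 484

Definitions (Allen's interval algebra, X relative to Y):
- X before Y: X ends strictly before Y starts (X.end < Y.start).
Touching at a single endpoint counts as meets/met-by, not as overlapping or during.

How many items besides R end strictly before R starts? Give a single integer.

Target R = [379, 563].
B [430, 557] → during → no.
C [337, 520] → overlaps → no.
D [360, 392] → overlaps → no.
E [226, 334] → before → counts.
F [345, 359] → before → counts.
N [545, 554] → during → no.
Q [33, 49] → before → counts.
S [376, 484] → overlaps → no.
Z [39, 119] → before → counts.
Total: 4.

4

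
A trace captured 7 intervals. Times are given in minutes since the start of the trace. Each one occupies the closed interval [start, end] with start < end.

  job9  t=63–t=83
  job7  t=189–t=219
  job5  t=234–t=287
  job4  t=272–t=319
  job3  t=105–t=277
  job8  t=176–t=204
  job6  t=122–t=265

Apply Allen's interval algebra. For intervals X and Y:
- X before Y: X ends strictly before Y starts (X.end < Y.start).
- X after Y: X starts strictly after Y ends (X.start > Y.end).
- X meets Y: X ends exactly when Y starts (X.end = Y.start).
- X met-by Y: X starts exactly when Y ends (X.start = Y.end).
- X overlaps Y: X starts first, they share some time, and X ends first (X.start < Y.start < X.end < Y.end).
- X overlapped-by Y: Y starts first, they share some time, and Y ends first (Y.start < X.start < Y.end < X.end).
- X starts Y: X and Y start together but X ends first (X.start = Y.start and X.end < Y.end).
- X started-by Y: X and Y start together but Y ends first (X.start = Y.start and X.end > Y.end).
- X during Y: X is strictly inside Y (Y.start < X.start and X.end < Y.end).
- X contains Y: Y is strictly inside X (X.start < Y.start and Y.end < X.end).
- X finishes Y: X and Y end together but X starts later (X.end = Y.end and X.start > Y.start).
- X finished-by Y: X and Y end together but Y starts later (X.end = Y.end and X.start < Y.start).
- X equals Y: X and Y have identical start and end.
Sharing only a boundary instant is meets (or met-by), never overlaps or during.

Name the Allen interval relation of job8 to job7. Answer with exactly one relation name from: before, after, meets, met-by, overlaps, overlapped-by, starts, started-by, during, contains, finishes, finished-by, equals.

job8 = [t=176, t=204]; job7 = [t=189, t=219].
Compare endpoints: job8.start < job7.start, job8.start < job7.end, job8.end > job7.start, job8.end < job7.end.
That pattern is 'overlaps'.

overlaps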